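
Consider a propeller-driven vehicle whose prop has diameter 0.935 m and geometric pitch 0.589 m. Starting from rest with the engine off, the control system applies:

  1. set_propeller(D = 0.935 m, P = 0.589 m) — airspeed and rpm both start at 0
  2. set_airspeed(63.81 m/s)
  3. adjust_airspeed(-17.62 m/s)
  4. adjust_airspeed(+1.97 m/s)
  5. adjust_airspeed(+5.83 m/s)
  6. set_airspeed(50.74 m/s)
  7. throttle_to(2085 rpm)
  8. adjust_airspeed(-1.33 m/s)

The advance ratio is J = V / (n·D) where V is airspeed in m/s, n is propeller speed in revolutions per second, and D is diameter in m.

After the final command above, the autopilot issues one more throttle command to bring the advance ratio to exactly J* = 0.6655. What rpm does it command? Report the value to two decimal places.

rpm = 4764.38

set_propeller: D = 0.935 m, P = 0.589 m (p = P/D = 0.629947); state ← (V=0, rpm=0)
set_airspeed(63.81): V ← 63.81 m/s
adjust_airspeed(-17.62): V ← 63.81 -17.62 = 46.19 m/s
adjust_airspeed(+1.97): V ← 46.19 +1.97 = 48.16 m/s
adjust_airspeed(+5.83): V ← 48.16 +5.83 = 53.99 m/s
set_airspeed(50.74): V ← 50.74 m/s
throttle_to(2085): rpm ← 2085
adjust_airspeed(-1.33): V ← 50.74 -1.33 = 49.41 m/s
final state: V = 49.41 m/s, rpm = 2085 → n = rpm/60 = 34.750000 rev/s
target J* = 0.6655; solve J* = V/(n·D) for n: n = V/(J*·D) = 49.41/(0.6655 × 0.935) = 79.406341 rev/s
rpm = 60·n = 4764.380447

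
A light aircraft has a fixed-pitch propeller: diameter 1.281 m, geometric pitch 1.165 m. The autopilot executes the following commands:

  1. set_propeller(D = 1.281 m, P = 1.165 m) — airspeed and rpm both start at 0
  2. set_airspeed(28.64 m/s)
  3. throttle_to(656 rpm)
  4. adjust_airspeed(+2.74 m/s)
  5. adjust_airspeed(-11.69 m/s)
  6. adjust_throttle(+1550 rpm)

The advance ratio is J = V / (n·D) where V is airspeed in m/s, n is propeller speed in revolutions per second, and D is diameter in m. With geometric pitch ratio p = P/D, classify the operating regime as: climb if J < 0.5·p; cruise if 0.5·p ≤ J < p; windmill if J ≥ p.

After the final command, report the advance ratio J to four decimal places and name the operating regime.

J = 0.4181, regime = climb

set_propeller: D = 1.281 m, P = 1.165 m (p = P/D = 0.909446); state ← (V=0, rpm=0)
set_airspeed(28.64): V ← 28.64 m/s
throttle_to(656): rpm ← 656
adjust_airspeed(+2.74): V ← 28.64 +2.74 = 31.38 m/s
adjust_airspeed(-11.69): V ← 31.38 -11.69 = 19.69 m/s
adjust_throttle(+1550): rpm ← 656 +1550 = 2206
final state: V = 19.69 m/s, rpm = 2206 → n = rpm/60 = 36.766667 rev/s
J = V / (n·D) = 19.69 / (36.766667 × 1.281) = 0.418064
regime bands: climb J<0.4547 | cruise [0.4547, 0.9094) | windmill J≥0.9094
J = 0.4181 → climb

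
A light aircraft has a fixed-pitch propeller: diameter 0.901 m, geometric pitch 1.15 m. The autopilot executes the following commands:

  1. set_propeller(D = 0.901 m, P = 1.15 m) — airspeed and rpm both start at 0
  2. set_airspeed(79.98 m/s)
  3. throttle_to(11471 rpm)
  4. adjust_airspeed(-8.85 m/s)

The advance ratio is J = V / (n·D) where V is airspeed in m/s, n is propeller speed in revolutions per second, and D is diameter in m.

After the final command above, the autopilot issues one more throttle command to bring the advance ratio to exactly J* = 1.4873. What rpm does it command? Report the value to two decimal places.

rpm = 3184.79

set_propeller: D = 0.901 m, P = 1.15 m (p = P/D = 1.276360); state ← (V=0, rpm=0)
set_airspeed(79.98): V ← 79.98 m/s
throttle_to(11471): rpm ← 11471
adjust_airspeed(-8.85): V ← 79.98 -8.85 = 71.13 m/s
final state: V = 71.13 m/s, rpm = 11471 → n = rpm/60 = 191.183333 rev/s
target J* = 1.4873; solve J* = V/(n·D) for n: n = V/(J*·D) = 71.13/(1.4873 × 0.901) = 53.079820 rev/s
rpm = 60·n = 3184.789188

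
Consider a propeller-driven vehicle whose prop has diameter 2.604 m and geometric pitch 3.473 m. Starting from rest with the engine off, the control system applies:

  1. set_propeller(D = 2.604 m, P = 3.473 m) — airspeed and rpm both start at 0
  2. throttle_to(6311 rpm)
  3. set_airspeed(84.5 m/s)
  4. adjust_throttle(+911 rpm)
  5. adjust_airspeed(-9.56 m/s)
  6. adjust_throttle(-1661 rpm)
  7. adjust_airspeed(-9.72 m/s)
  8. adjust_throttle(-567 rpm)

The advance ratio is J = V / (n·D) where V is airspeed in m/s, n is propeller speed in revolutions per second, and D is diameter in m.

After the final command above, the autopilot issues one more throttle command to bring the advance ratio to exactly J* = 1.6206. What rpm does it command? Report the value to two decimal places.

rpm = 927.29

set_propeller: D = 2.604 m, P = 3.473 m (p = P/D = 1.333717); state ← (V=0, rpm=0)
throttle_to(6311): rpm ← 6311
set_airspeed(84.5): V ← 84.5 m/s
adjust_throttle(+911): rpm ← 6311 +911 = 7222
adjust_airspeed(-9.56): V ← 84.5 -9.56 = 74.94 m/s
adjust_throttle(-1661): rpm ← 7222 -1661 = 5561
adjust_airspeed(-9.72): V ← 74.94 -9.72 = 65.22 m/s
adjust_throttle(-567): rpm ← 5561 -567 = 4994
final state: V = 65.22 m/s, rpm = 4994 → n = rpm/60 = 83.233333 rev/s
target J* = 1.6206; solve J* = V/(n·D) for n: n = V/(J*·D) = 65.22/(1.6206 × 2.604) = 15.454821 rev/s
rpm = 60·n = 927.289261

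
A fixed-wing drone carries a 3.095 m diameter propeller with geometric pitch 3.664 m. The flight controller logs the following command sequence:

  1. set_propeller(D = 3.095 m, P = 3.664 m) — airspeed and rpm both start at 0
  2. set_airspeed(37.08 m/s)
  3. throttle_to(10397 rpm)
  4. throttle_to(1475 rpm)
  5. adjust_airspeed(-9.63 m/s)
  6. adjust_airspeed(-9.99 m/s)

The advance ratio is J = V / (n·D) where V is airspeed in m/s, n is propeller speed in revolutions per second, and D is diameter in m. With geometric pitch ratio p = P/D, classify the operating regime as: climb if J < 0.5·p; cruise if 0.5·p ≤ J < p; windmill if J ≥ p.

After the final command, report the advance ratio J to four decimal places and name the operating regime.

set_propeller: D = 3.095 m, P = 3.664 m (p = P/D = 1.183845); state ← (V=0, rpm=0)
set_airspeed(37.08): V ← 37.08 m/s
throttle_to(10397): rpm ← 10397
throttle_to(1475): rpm ← 1475
adjust_airspeed(-9.63): V ← 37.08 -9.63 = 27.45 m/s
adjust_airspeed(-9.99): V ← 27.45 -9.99 = 17.46 m/s
final state: V = 17.46 m/s, rpm = 1475 → n = rpm/60 = 24.583333 rev/s
J = V / (n·D) = 17.46 / (24.583333 × 3.095) = 0.229479
regime bands: climb J<0.5919 | cruise [0.5919, 1.1838) | windmill J≥1.1838
J = 0.2295 → climb

J = 0.2295, regime = climb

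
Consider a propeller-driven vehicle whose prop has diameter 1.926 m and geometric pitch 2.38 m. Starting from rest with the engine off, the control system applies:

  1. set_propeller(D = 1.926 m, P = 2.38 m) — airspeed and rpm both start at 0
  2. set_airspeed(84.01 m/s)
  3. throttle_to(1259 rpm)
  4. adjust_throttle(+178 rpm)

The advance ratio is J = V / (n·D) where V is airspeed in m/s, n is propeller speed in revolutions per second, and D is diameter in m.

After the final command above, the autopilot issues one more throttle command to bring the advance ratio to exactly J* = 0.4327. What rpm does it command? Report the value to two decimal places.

rpm = 6048.38

set_propeller: D = 1.926 m, P = 2.38 m (p = P/D = 1.235722); state ← (V=0, rpm=0)
set_airspeed(84.01): V ← 84.01 m/s
throttle_to(1259): rpm ← 1259
adjust_throttle(+178): rpm ← 1259 +178 = 1437
final state: V = 84.01 m/s, rpm = 1437 → n = rpm/60 = 23.950000 rev/s
target J* = 0.4327; solve J* = V/(n·D) for n: n = V/(J*·D) = 84.01/(0.4327 × 1.926) = 100.806331 rev/s
rpm = 60·n = 6048.379839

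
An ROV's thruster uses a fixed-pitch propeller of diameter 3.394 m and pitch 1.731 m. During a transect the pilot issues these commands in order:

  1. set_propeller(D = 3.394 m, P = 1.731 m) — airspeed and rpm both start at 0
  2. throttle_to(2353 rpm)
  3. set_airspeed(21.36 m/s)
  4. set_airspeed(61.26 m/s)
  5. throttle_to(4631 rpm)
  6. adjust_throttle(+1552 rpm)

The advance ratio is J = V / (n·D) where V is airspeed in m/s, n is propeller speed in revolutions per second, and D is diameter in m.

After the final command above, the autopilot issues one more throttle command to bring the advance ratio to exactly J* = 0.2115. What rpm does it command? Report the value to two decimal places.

rpm = 5120.43

set_propeller: D = 3.394 m, P = 1.731 m (p = P/D = 0.510018); state ← (V=0, rpm=0)
throttle_to(2353): rpm ← 2353
set_airspeed(21.36): V ← 21.36 m/s
set_airspeed(61.26): V ← 61.26 m/s
throttle_to(4631): rpm ← 4631
adjust_throttle(+1552): rpm ← 4631 +1552 = 6183
final state: V = 61.26 m/s, rpm = 6183 → n = rpm/60 = 103.050000 rev/s
target J* = 0.2115; solve J* = V/(n·D) for n: n = V/(J*·D) = 61.26/(0.2115 × 3.394) = 85.340421 rev/s
rpm = 60·n = 5120.425281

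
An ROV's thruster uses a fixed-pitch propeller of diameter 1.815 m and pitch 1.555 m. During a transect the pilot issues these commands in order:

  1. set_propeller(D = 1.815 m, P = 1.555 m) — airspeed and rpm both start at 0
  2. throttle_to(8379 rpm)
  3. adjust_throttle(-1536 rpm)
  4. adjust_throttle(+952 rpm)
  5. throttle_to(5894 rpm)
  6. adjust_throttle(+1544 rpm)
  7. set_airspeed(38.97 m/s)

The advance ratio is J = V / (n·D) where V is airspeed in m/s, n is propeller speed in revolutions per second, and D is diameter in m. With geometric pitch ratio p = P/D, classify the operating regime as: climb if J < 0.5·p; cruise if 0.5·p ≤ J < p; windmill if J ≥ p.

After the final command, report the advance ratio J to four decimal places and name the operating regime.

J = 0.1732, regime = climb

set_propeller: D = 1.815 m, P = 1.555 m (p = P/D = 0.856749); state ← (V=0, rpm=0)
throttle_to(8379): rpm ← 8379
adjust_throttle(-1536): rpm ← 8379 -1536 = 6843
adjust_throttle(+952): rpm ← 6843 +952 = 7795
throttle_to(5894): rpm ← 5894
adjust_throttle(+1544): rpm ← 5894 +1544 = 7438
set_airspeed(38.97): V ← 38.97 m/s
final state: V = 38.97 m/s, rpm = 7438 → n = rpm/60 = 123.966667 rev/s
J = V / (n·D) = 38.97 / (123.966667 × 1.815) = 0.173200
regime bands: climb J<0.4284 | cruise [0.4284, 0.8567) | windmill J≥0.8567
J = 0.1732 → climb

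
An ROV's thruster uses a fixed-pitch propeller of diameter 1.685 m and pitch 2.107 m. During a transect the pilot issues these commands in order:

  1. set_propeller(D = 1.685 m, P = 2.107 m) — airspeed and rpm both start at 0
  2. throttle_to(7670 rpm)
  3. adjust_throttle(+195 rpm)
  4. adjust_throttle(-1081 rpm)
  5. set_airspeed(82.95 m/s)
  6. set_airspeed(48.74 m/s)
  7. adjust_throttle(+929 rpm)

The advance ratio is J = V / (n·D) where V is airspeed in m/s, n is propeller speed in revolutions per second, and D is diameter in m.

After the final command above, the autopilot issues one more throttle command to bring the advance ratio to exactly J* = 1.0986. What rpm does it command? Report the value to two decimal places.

rpm = 1579.78

set_propeller: D = 1.685 m, P = 2.107 m (p = P/D = 1.250445); state ← (V=0, rpm=0)
throttle_to(7670): rpm ← 7670
adjust_throttle(+195): rpm ← 7670 +195 = 7865
adjust_throttle(-1081): rpm ← 7865 -1081 = 6784
set_airspeed(82.95): V ← 82.95 m/s
set_airspeed(48.74): V ← 48.74 m/s
adjust_throttle(+929): rpm ← 6784 +929 = 7713
final state: V = 48.74 m/s, rpm = 7713 → n = rpm/60 = 128.550000 rev/s
target J* = 1.0986; solve J* = V/(n·D) for n: n = V/(J*·D) = 48.74/(1.0986 × 1.685) = 26.329707 rev/s
rpm = 60·n = 1579.782415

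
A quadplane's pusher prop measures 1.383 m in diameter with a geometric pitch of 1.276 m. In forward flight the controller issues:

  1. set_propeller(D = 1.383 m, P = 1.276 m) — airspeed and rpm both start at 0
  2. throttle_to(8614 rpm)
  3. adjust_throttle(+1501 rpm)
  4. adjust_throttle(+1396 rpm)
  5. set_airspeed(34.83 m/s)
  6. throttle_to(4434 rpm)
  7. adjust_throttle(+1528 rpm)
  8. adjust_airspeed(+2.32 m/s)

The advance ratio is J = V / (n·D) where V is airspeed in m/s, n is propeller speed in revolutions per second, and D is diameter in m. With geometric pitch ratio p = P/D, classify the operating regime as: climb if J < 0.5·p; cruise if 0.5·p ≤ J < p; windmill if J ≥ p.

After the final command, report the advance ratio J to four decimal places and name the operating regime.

J = 0.2703, regime = climb

set_propeller: D = 1.383 m, P = 1.276 m (p = P/D = 0.922632); state ← (V=0, rpm=0)
throttle_to(8614): rpm ← 8614
adjust_throttle(+1501): rpm ← 8614 +1501 = 10115
adjust_throttle(+1396): rpm ← 10115 +1396 = 11511
set_airspeed(34.83): V ← 34.83 m/s
throttle_to(4434): rpm ← 4434
adjust_throttle(+1528): rpm ← 4434 +1528 = 5962
adjust_airspeed(+2.32): V ← 34.83 +2.32 = 37.15 m/s
final state: V = 37.15 m/s, rpm = 5962 → n = rpm/60 = 99.366667 rev/s
J = V / (n·D) = 37.15 / (99.366667 × 1.383) = 0.270331
regime bands: climb J<0.4613 | cruise [0.4613, 0.9226) | windmill J≥0.9226
J = 0.2703 → climb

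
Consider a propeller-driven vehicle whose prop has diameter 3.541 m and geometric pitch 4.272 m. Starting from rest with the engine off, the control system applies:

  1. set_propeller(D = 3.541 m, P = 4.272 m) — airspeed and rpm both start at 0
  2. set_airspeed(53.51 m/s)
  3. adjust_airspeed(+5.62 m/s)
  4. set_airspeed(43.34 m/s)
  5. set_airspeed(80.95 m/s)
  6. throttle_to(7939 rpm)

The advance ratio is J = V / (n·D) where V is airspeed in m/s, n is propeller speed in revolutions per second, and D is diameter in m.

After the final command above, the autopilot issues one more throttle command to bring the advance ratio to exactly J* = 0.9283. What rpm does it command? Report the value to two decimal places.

set_propeller: D = 3.541 m, P = 4.272 m (p = P/D = 1.206439); state ← (V=0, rpm=0)
set_airspeed(53.51): V ← 53.51 m/s
adjust_airspeed(+5.62): V ← 53.51 +5.62 = 59.13 m/s
set_airspeed(43.34): V ← 43.34 m/s
set_airspeed(80.95): V ← 80.95 m/s
throttle_to(7939): rpm ← 7939
final state: V = 80.95 m/s, rpm = 7939 → n = rpm/60 = 132.316667 rev/s
target J* = 0.9283; solve J* = V/(n·D) for n: n = V/(J*·D) = 80.95/(0.9283 × 3.541) = 24.626493 rev/s
rpm = 60·n = 1477.589602

rpm = 1477.59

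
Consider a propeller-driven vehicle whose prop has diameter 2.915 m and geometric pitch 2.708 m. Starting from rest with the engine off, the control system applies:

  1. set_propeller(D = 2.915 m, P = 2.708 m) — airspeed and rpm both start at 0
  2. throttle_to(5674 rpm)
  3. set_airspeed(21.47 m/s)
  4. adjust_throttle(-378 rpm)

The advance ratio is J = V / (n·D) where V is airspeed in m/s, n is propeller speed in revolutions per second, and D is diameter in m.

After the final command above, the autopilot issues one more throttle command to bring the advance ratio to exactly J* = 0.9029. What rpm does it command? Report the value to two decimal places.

rpm = 489.45

set_propeller: D = 2.915 m, P = 2.708 m (p = P/D = 0.928988); state ← (V=0, rpm=0)
throttle_to(5674): rpm ← 5674
set_airspeed(21.47): V ← 21.47 m/s
adjust_throttle(-378): rpm ← 5674 -378 = 5296
final state: V = 21.47 m/s, rpm = 5296 → n = rpm/60 = 88.266667 rev/s
target J* = 0.9029; solve J* = V/(n·D) for n: n = V/(J*·D) = 21.47/(0.9029 × 2.915) = 8.157439 rev/s
rpm = 60·n = 489.446337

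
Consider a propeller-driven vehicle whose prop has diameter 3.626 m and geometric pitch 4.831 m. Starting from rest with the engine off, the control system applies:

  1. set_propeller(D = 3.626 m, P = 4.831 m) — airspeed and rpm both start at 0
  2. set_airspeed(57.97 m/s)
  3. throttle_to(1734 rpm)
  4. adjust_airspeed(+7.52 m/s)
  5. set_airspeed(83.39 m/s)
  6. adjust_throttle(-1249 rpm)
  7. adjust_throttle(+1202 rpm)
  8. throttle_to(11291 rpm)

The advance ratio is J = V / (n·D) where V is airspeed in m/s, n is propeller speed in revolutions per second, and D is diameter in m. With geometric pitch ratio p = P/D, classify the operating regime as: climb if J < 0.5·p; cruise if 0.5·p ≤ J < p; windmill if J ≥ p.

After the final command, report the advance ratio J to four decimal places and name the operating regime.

set_propeller: D = 3.626 m, P = 4.831 m (p = P/D = 1.332322); state ← (V=0, rpm=0)
set_airspeed(57.97): V ← 57.97 m/s
throttle_to(1734): rpm ← 1734
adjust_airspeed(+7.52): V ← 57.97 +7.52 = 65.49 m/s
set_airspeed(83.39): V ← 83.39 m/s
adjust_throttle(-1249): rpm ← 1734 -1249 = 485
adjust_throttle(+1202): rpm ← 485 +1202 = 1687
throttle_to(11291): rpm ← 11291
final state: V = 83.39 m/s, rpm = 11291 → n = rpm/60 = 188.183333 rev/s
J = V / (n·D) = 83.39 / (188.183333 × 3.626) = 0.122210
regime bands: climb J<0.6662 | cruise [0.6662, 1.3323) | windmill J≥1.3323
J = 0.1222 → climb

J = 0.1222, regime = climb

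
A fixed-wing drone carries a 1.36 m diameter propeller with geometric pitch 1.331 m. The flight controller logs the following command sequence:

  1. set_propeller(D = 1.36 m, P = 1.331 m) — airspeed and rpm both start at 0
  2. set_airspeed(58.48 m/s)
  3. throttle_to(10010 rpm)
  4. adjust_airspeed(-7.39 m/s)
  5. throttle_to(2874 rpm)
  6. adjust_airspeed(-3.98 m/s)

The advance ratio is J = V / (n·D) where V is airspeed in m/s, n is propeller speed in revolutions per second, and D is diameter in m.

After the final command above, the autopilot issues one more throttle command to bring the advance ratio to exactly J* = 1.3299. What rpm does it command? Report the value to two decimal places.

rpm = 1562.81

set_propeller: D = 1.36 m, P = 1.331 m (p = P/D = 0.978676); state ← (V=0, rpm=0)
set_airspeed(58.48): V ← 58.48 m/s
throttle_to(10010): rpm ← 10010
adjust_airspeed(-7.39): V ← 58.48 -7.39 = 51.09 m/s
throttle_to(2874): rpm ← 2874
adjust_airspeed(-3.98): V ← 51.09 -3.98 = 47.11 m/s
final state: V = 47.11 m/s, rpm = 2874 → n = rpm/60 = 47.900000 rev/s
target J* = 1.3299; solve J* = V/(n·D) for n: n = V/(J*·D) = 47.11/(1.3299 × 1.36) = 26.046850 rev/s
rpm = 60·n = 1562.811003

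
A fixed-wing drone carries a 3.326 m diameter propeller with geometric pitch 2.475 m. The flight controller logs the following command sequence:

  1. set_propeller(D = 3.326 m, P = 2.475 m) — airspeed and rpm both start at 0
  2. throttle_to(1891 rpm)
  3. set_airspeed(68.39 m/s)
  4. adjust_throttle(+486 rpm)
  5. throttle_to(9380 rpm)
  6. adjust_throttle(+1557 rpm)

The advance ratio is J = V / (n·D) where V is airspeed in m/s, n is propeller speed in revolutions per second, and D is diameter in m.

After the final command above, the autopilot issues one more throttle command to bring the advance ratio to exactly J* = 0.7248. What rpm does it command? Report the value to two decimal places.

rpm = 1702.17

set_propeller: D = 3.326 m, P = 2.475 m (p = P/D = 0.744137); state ← (V=0, rpm=0)
throttle_to(1891): rpm ← 1891
set_airspeed(68.39): V ← 68.39 m/s
adjust_throttle(+486): rpm ← 1891 +486 = 2377
throttle_to(9380): rpm ← 9380
adjust_throttle(+1557): rpm ← 9380 +1557 = 10937
final state: V = 68.39 m/s, rpm = 10937 → n = rpm/60 = 182.283333 rev/s
target J* = 0.7248; solve J* = V/(n·D) for n: n = V/(J*·D) = 68.39/(0.7248 × 3.326) = 28.369532 rev/s
rpm = 60·n = 1702.171931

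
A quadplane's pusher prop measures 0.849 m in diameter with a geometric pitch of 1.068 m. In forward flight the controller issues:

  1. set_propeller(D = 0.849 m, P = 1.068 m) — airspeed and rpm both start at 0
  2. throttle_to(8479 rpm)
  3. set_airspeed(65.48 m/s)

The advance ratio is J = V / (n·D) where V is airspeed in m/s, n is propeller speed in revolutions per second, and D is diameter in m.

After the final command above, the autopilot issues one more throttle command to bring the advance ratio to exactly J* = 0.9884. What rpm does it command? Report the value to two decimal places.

rpm = 4681.87

set_propeller: D = 0.849 m, P = 1.068 m (p = P/D = 1.257951); state ← (V=0, rpm=0)
throttle_to(8479): rpm ← 8479
set_airspeed(65.48): V ← 65.48 m/s
final state: V = 65.48 m/s, rpm = 8479 → n = rpm/60 = 141.316667 rev/s
target J* = 0.9884; solve J* = V/(n·D) for n: n = V/(J*·D) = 65.48/(0.9884 × 0.849) = 78.031192 rev/s
rpm = 60·n = 4681.871547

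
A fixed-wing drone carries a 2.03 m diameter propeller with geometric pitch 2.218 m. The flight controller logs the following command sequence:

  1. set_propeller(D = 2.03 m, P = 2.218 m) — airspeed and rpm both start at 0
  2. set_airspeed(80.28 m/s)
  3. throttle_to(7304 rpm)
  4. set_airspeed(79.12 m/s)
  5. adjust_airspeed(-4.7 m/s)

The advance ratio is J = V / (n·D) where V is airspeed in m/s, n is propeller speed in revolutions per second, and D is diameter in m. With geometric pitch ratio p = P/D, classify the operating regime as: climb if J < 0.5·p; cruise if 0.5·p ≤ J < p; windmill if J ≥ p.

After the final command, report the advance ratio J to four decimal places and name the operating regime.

set_propeller: D = 2.03 m, P = 2.218 m (p = P/D = 1.092611); state ← (V=0, rpm=0)
set_airspeed(80.28): V ← 80.28 m/s
throttle_to(7304): rpm ← 7304
set_airspeed(79.12): V ← 79.12 m/s
adjust_airspeed(-4.7): V ← 79.12 -4.7 = 74.42 m/s
final state: V = 74.42 m/s, rpm = 7304 → n = rpm/60 = 121.733333 rev/s
J = V / (n·D) = 74.42 / (121.733333 × 2.03) = 0.301151
regime bands: climb J<0.5463 | cruise [0.5463, 1.0926) | windmill J≥1.0926
J = 0.3012 → climb

J = 0.3012, regime = climb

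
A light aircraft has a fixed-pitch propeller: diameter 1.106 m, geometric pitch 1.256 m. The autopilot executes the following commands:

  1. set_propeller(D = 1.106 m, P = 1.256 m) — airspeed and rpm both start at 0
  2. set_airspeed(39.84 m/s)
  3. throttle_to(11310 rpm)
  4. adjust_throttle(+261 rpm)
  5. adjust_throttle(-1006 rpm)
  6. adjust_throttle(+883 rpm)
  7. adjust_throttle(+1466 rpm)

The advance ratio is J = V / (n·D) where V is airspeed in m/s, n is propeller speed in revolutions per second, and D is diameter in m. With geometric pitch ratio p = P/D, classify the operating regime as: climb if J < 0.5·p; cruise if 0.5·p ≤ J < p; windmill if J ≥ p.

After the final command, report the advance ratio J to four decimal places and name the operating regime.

set_propeller: D = 1.106 m, P = 1.256 m (p = P/D = 1.135624); state ← (V=0, rpm=0)
set_airspeed(39.84): V ← 39.84 m/s
throttle_to(11310): rpm ← 11310
adjust_throttle(+261): rpm ← 11310 +261 = 11571
adjust_throttle(-1006): rpm ← 11571 -1006 = 10565
adjust_throttle(+883): rpm ← 10565 +883 = 11448
adjust_throttle(+1466): rpm ← 11448 +1466 = 12914
final state: V = 39.84 m/s, rpm = 12914 → n = rpm/60 = 215.233333 rev/s
J = V / (n·D) = 39.84 / (215.233333 × 1.106) = 0.167361
regime bands: climb J<0.5678 | cruise [0.5678, 1.1356) | windmill J≥1.1356
J = 0.1674 → climb

J = 0.1674, regime = climb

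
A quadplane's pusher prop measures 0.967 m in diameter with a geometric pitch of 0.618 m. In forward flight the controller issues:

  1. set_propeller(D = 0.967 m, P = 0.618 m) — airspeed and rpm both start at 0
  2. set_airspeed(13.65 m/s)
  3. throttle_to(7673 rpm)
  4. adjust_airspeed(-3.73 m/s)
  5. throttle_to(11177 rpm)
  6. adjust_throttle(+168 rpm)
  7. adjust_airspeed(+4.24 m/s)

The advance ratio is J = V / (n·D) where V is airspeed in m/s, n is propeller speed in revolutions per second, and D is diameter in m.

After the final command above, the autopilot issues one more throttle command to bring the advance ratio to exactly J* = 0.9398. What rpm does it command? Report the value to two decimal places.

rpm = 934.87

set_propeller: D = 0.967 m, P = 0.618 m (p = P/D = 0.639090); state ← (V=0, rpm=0)
set_airspeed(13.65): V ← 13.65 m/s
throttle_to(7673): rpm ← 7673
adjust_airspeed(-3.73): V ← 13.65 -3.73 = 9.92 m/s
throttle_to(11177): rpm ← 11177
adjust_throttle(+168): rpm ← 11177 +168 = 11345
adjust_airspeed(+4.24): V ← 9.92 +4.24 = 14.16 m/s
final state: V = 14.16 m/s, rpm = 11345 → n = rpm/60 = 189.083333 rev/s
target J* = 0.9398; solve J* = V/(n·D) for n: n = V/(J*·D) = 14.16/(0.9398 × 0.967) = 15.581216 rev/s
rpm = 60·n = 934.872939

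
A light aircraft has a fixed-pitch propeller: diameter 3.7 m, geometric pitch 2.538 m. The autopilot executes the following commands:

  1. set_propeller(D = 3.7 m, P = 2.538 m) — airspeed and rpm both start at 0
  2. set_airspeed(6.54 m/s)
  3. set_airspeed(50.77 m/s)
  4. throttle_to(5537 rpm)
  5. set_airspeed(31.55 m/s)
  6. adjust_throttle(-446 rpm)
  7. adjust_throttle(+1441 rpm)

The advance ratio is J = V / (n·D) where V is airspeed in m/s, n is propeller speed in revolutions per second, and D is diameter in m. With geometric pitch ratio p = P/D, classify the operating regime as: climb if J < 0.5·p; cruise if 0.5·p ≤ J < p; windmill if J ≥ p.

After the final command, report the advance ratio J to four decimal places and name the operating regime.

set_propeller: D = 3.7 m, P = 2.538 m (p = P/D = 0.685946); state ← (V=0, rpm=0)
set_airspeed(6.54): V ← 6.54 m/s
set_airspeed(50.77): V ← 50.77 m/s
throttle_to(5537): rpm ← 5537
set_airspeed(31.55): V ← 31.55 m/s
adjust_throttle(-446): rpm ← 5537 -446 = 5091
adjust_throttle(+1441): rpm ← 5091 +1441 = 6532
final state: V = 31.55 m/s, rpm = 6532 → n = rpm/60 = 108.866667 rev/s
J = V / (n·D) = 31.55 / (108.866667 × 3.7) = 0.078325
regime bands: climb J<0.3430 | cruise [0.3430, 0.6859) | windmill J≥0.6859
J = 0.0783 → climb

J = 0.0783, regime = climb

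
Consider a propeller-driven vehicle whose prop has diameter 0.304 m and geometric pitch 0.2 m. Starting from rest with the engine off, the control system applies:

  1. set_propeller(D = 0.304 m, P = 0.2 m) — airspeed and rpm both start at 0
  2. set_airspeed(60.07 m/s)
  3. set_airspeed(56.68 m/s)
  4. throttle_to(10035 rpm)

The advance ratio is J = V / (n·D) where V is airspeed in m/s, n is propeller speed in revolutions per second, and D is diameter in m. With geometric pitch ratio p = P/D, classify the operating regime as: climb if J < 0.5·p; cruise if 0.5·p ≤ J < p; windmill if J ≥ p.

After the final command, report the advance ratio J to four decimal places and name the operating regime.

set_propeller: D = 0.304 m, P = 0.2 m (p = P/D = 0.657895); state ← (V=0, rpm=0)
set_airspeed(60.07): V ← 60.07 m/s
set_airspeed(56.68): V ← 56.68 m/s
throttle_to(10035): rpm ← 10035
final state: V = 56.68 m/s, rpm = 10035 → n = rpm/60 = 167.250000 rev/s
J = V / (n·D) = 56.68 / (167.250000 × 0.304) = 1.114782
regime bands: climb J<0.3289 | cruise [0.3289, 0.6579) | windmill J≥0.6579
J = 1.1148 → windmill

J = 1.1148, regime = windmill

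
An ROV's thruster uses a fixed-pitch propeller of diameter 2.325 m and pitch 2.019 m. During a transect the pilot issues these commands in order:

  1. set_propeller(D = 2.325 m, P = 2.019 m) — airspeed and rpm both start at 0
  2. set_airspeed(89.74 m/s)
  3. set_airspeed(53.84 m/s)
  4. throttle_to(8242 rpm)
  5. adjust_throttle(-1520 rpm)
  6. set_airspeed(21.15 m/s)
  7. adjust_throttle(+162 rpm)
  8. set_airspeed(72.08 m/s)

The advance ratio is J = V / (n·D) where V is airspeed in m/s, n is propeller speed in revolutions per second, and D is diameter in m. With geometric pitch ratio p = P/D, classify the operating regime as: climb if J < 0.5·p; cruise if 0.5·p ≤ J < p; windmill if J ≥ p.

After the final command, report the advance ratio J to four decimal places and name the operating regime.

set_propeller: D = 2.325 m, P = 2.019 m (p = P/D = 0.868387); state ← (V=0, rpm=0)
set_airspeed(89.74): V ← 89.74 m/s
set_airspeed(53.84): V ← 53.84 m/s
throttle_to(8242): rpm ← 8242
adjust_throttle(-1520): rpm ← 8242 -1520 = 6722
set_airspeed(21.15): V ← 21.15 m/s
adjust_throttle(+162): rpm ← 6722 +162 = 6884
set_airspeed(72.08): V ← 72.08 m/s
final state: V = 72.08 m/s, rpm = 6884 → n = rpm/60 = 114.733333 rev/s
J = V / (n·D) = 72.08 / (114.733333 × 2.325) = 0.270210
regime bands: climb J<0.4342 | cruise [0.4342, 0.8684) | windmill J≥0.8684
J = 0.2702 → climb

J = 0.2702, regime = climb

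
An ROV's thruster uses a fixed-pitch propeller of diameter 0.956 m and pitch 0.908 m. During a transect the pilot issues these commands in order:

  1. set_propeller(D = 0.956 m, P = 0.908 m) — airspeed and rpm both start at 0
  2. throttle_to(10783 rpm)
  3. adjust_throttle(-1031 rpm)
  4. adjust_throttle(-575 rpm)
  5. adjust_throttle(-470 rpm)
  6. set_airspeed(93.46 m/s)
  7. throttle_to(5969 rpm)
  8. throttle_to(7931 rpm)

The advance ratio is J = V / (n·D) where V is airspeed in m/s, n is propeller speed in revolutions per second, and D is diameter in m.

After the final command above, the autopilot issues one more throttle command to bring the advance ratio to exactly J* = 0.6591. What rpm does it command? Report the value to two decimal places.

rpm = 8899.55

set_propeller: D = 0.956 m, P = 0.908 m (p = P/D = 0.949791); state ← (V=0, rpm=0)
throttle_to(10783): rpm ← 10783
adjust_throttle(-1031): rpm ← 10783 -1031 = 9752
adjust_throttle(-575): rpm ← 9752 -575 = 9177
adjust_throttle(-470): rpm ← 9177 -470 = 8707
set_airspeed(93.46): V ← 93.46 m/s
throttle_to(5969): rpm ← 5969
throttle_to(7931): rpm ← 7931
final state: V = 93.46 m/s, rpm = 7931 → n = rpm/60 = 132.183333 rev/s
target J* = 0.6591; solve J* = V/(n·D) for n: n = V/(J*·D) = 93.46/(0.6591 × 0.956) = 148.325757 rev/s
rpm = 60·n = 8899.545405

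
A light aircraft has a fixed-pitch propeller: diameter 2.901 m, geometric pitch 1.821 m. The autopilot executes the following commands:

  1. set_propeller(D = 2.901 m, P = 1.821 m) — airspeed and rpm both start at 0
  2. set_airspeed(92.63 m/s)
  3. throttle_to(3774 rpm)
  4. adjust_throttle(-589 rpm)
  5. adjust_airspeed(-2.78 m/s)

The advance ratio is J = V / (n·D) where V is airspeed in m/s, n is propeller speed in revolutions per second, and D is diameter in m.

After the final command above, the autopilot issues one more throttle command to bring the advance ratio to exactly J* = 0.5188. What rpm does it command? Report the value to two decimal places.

rpm = 3581.97

set_propeller: D = 2.901 m, P = 1.821 m (p = P/D = 0.627715); state ← (V=0, rpm=0)
set_airspeed(92.63): V ← 92.63 m/s
throttle_to(3774): rpm ← 3774
adjust_throttle(-589): rpm ← 3774 -589 = 3185
adjust_airspeed(-2.78): V ← 92.63 -2.78 = 89.85 m/s
final state: V = 89.85 m/s, rpm = 3185 → n = rpm/60 = 53.083333 rev/s
target J* = 0.5188; solve J* = V/(n·D) for n: n = V/(J*·D) = 89.85/(0.5188 × 2.901) = 59.699458 rev/s
rpm = 60·n = 3581.967455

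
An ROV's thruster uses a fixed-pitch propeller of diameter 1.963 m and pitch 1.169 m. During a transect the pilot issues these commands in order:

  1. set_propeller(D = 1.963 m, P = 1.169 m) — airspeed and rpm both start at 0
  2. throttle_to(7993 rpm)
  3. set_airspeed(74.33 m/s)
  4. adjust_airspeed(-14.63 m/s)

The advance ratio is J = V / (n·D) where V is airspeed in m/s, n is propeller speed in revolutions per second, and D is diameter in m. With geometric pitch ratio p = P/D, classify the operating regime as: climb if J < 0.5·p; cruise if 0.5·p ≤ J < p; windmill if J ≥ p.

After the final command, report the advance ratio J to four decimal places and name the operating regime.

J = 0.2283, regime = climb

set_propeller: D = 1.963 m, P = 1.169 m (p = P/D = 0.595517); state ← (V=0, rpm=0)
throttle_to(7993): rpm ← 7993
set_airspeed(74.33): V ← 74.33 m/s
adjust_airspeed(-14.63): V ← 74.33 -14.63 = 59.7 m/s
final state: V = 59.7 m/s, rpm = 7993 → n = rpm/60 = 133.216667 rev/s
J = V / (n·D) = 59.7 / (133.216667 × 1.963) = 0.228295
regime bands: climb J<0.2978 | cruise [0.2978, 0.5955) | windmill J≥0.5955
J = 0.2283 → climb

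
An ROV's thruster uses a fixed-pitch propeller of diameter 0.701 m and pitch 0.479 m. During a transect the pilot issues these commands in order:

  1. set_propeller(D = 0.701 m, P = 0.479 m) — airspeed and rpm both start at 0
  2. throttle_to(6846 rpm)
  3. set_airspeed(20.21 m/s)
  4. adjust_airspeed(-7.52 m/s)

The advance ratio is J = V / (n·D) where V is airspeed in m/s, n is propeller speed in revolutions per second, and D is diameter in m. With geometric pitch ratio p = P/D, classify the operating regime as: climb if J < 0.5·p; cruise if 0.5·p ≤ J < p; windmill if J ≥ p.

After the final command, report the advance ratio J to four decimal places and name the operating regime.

set_propeller: D = 0.701 m, P = 0.479 m (p = P/D = 0.683310); state ← (V=0, rpm=0)
throttle_to(6846): rpm ← 6846
set_airspeed(20.21): V ← 20.21 m/s
adjust_airspeed(-7.52): V ← 20.21 -7.52 = 12.69 m/s
final state: V = 12.69 m/s, rpm = 6846 → n = rpm/60 = 114.100000 rev/s
J = V / (n·D) = 12.69 / (114.100000 × 0.701) = 0.158657
regime bands: climb J<0.3417 | cruise [0.3417, 0.6833) | windmill J≥0.6833
J = 0.1587 → climb

J = 0.1587, regime = climb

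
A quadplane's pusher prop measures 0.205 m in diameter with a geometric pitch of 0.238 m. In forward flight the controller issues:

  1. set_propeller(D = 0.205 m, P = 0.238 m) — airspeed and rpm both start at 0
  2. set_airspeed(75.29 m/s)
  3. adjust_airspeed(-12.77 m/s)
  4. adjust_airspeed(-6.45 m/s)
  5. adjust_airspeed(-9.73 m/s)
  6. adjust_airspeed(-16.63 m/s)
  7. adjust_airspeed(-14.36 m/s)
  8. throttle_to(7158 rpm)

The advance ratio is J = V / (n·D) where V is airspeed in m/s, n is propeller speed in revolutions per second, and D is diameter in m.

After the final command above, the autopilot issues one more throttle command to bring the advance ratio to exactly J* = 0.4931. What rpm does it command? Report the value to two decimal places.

set_propeller: D = 0.205 m, P = 0.238 m (p = P/D = 1.160976); state ← (V=0, rpm=0)
set_airspeed(75.29): V ← 75.29 m/s
adjust_airspeed(-12.77): V ← 75.29 -12.77 = 62.52 m/s
adjust_airspeed(-6.45): V ← 62.52 -6.45 = 56.07 m/s
adjust_airspeed(-9.73): V ← 56.07 -9.73 = 46.34 m/s
adjust_airspeed(-16.63): V ← 46.34 -16.63 = 29.71 m/s
adjust_airspeed(-14.36): V ← 29.71 -14.36 = 15.35 m/s
throttle_to(7158): rpm ← 7158
final state: V = 15.35 m/s, rpm = 7158 → n = rpm/60 = 119.300000 rev/s
target J* = 0.4931; solve J* = V/(n·D) for n: n = V/(J*·D) = 15.35/(0.4931 × 0.205) = 151.851650 rev/s
rpm = 60·n = 9111.099020

rpm = 9111.10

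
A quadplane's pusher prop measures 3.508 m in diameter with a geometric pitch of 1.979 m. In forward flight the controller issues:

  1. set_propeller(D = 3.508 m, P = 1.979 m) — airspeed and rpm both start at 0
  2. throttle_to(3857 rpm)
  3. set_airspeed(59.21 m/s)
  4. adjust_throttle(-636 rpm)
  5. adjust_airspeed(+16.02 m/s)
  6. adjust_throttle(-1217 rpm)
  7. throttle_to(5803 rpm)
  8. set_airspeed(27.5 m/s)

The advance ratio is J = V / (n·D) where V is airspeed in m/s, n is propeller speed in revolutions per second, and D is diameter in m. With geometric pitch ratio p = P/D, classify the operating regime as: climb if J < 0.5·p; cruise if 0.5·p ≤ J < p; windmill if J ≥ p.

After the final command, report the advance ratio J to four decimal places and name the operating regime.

J = 0.0811, regime = climb

set_propeller: D = 3.508 m, P = 1.979 m (p = P/D = 0.564139); state ← (V=0, rpm=0)
throttle_to(3857): rpm ← 3857
set_airspeed(59.21): V ← 59.21 m/s
adjust_throttle(-636): rpm ← 3857 -636 = 3221
adjust_airspeed(+16.02): V ← 59.21 +16.02 = 75.23 m/s
adjust_throttle(-1217): rpm ← 3221 -1217 = 2004
throttle_to(5803): rpm ← 5803
set_airspeed(27.5): V ← 27.5 m/s
final state: V = 27.5 m/s, rpm = 5803 → n = rpm/60 = 96.716667 rev/s
J = V / (n·D) = 27.5 / (96.716667 × 3.508) = 0.081054
regime bands: climb J<0.2821 | cruise [0.2821, 0.5641) | windmill J≥0.5641
J = 0.0811 → climb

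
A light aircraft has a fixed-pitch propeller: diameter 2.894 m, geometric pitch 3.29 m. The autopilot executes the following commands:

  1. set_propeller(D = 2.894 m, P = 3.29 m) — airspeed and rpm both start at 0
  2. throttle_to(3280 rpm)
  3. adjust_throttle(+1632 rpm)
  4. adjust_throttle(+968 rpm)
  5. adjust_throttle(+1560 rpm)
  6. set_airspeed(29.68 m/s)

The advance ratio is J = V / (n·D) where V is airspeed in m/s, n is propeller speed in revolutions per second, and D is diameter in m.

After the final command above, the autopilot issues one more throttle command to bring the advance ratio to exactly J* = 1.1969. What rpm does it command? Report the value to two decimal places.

rpm = 514.11

set_propeller: D = 2.894 m, P = 3.29 m (p = P/D = 1.136835); state ← (V=0, rpm=0)
throttle_to(3280): rpm ← 3280
adjust_throttle(+1632): rpm ← 3280 +1632 = 4912
adjust_throttle(+968): rpm ← 4912 +968 = 5880
adjust_throttle(+1560): rpm ← 5880 +1560 = 7440
set_airspeed(29.68): V ← 29.68 m/s
final state: V = 29.68 m/s, rpm = 7440 → n = rpm/60 = 124.000000 rev/s
target J* = 1.1969; solve J* = V/(n·D) for n: n = V/(J*·D) = 29.68/(1.1969 × 2.894) = 8.568553 rev/s
rpm = 60·n = 514.113198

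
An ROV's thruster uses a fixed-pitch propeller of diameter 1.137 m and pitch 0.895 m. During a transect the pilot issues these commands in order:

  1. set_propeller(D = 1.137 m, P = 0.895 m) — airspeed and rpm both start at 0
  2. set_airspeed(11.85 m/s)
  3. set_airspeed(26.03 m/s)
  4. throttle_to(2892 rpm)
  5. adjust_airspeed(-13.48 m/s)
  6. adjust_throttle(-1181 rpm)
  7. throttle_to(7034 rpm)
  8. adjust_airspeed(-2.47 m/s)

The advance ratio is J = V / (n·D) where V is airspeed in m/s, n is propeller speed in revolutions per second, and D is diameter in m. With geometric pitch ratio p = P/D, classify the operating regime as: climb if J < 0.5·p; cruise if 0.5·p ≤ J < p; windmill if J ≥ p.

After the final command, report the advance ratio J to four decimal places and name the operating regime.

set_propeller: D = 1.137 m, P = 0.895 m (p = P/D = 0.787159); state ← (V=0, rpm=0)
set_airspeed(11.85): V ← 11.85 m/s
set_airspeed(26.03): V ← 26.03 m/s
throttle_to(2892): rpm ← 2892
adjust_airspeed(-13.48): V ← 26.03 -13.48 = 12.55 m/s
adjust_throttle(-1181): rpm ← 2892 -1181 = 1711
throttle_to(7034): rpm ← 7034
adjust_airspeed(-2.47): V ← 12.55 -2.47 = 10.08 m/s
final state: V = 10.08 m/s, rpm = 7034 → n = rpm/60 = 117.233333 rev/s
J = V / (n·D) = 10.08 / (117.233333 × 1.137) = 0.075622
regime bands: climb J<0.3936 | cruise [0.3936, 0.7872) | windmill J≥0.7872
J = 0.0756 → climb

J = 0.0756, regime = climb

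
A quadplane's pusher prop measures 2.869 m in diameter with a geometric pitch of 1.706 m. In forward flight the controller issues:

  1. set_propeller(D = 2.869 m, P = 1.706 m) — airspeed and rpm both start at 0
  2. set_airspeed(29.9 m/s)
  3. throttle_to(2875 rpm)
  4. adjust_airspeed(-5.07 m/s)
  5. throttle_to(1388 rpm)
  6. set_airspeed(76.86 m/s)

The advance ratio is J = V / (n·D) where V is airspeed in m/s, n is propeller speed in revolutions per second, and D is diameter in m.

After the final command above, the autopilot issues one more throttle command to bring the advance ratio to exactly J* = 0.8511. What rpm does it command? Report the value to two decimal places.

rpm = 1888.60

set_propeller: D = 2.869 m, P = 1.706 m (p = P/D = 0.594632); state ← (V=0, rpm=0)
set_airspeed(29.9): V ← 29.9 m/s
throttle_to(2875): rpm ← 2875
adjust_airspeed(-5.07): V ← 29.9 -5.07 = 24.83 m/s
throttle_to(1388): rpm ← 1388
set_airspeed(76.86): V ← 76.86 m/s
final state: V = 76.86 m/s, rpm = 1388 → n = rpm/60 = 23.133333 rev/s
target J* = 0.8511; solve J* = V/(n·D) for n: n = V/(J*·D) = 76.86/(0.8511 × 2.869) = 31.476703 rev/s
rpm = 60·n = 1888.602202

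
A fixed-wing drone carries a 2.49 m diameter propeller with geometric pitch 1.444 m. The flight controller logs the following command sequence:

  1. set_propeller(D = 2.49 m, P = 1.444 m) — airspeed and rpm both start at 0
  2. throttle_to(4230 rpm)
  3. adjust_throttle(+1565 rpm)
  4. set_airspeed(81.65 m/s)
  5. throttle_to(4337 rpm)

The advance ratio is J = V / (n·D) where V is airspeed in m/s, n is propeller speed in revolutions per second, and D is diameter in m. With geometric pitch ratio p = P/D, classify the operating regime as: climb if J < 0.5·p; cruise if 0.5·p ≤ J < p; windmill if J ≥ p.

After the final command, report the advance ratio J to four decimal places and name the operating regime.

J = 0.4536, regime = cruise

set_propeller: D = 2.49 m, P = 1.444 m (p = P/D = 0.579920); state ← (V=0, rpm=0)
throttle_to(4230): rpm ← 4230
adjust_throttle(+1565): rpm ← 4230 +1565 = 5795
set_airspeed(81.65): V ← 81.65 m/s
throttle_to(4337): rpm ← 4337
final state: V = 81.65 m/s, rpm = 4337 → n = rpm/60 = 72.283333 rev/s
J = V / (n·D) = 81.65 / (72.283333 × 2.49) = 0.453648
regime bands: climb J<0.2900 | cruise [0.2900, 0.5799) | windmill J≥0.5799
J = 0.4536 → cruise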